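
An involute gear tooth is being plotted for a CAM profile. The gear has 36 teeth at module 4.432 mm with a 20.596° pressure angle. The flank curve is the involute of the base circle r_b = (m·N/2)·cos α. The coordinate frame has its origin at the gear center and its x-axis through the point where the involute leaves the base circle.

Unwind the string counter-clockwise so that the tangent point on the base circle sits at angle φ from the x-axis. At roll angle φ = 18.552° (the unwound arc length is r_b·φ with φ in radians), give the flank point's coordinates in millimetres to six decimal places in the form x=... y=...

x=78.489689 y=0.836200

pitch radius r_p = m·N/2 = 4.432·36/2 = 79.776000
base radius r_b = r_p·cos α = 79.776000·cos 20.596° = 74.677045
roll angle φ = 18.552° = 0.32379348 rad
x = r_b·(cos φ + φ·sin φ) = 74.677045·(0.94803529 + 0.32379348·0.31816520) = 78.489689
y = r_b·(sin φ − φ·cos φ) = 74.677045·(0.31816520 − 0.32379348·0.94803529) = 0.836200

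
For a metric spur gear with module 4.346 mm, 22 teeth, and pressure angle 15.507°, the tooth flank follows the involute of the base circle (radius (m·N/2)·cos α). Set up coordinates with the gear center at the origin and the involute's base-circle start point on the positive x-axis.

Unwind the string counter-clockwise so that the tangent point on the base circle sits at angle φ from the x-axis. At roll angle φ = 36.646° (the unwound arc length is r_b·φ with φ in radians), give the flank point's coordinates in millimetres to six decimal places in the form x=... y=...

pitch radius r_p = m·N/2 = 4.346·22/2 = 47.806000
base radius r_b = r_p·cos α = 47.806000·cos 15.507° = 46.065756
roll angle φ = 36.646° = 0.63959336 rad
x = r_b·(cos φ + φ·sin φ) = 46.065756·(0.80233854 + 0.63959336·0.59686923) = 54.546099
y = r_b·(sin φ − φ·cos φ) = 46.065756·(0.59686923 − 0.63959336·0.80233854) = 3.855650

x=54.546099 y=3.855650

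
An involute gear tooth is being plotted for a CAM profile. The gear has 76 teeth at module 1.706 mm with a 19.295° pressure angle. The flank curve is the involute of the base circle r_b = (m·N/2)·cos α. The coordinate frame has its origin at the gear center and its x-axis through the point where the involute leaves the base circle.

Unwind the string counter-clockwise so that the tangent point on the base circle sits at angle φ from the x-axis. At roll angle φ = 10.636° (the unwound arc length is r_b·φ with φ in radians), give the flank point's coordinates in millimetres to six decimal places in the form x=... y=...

pitch radius r_p = m·N/2 = 1.706·76/2 = 64.828000
base radius r_b = r_p·cos α = 64.828000·cos 19.295° = 61.186598
roll angle φ = 10.636° = 0.18563322 rad
x = r_b·(cos φ + φ·sin φ) = 61.186598·(0.98281958 + 0.18563322·0.18456891) = 62.231769
y = r_b·(sin φ − φ·cos φ) = 61.186598·(0.18456891 − 0.18563322·0.98281958) = 0.130018

x=62.231769 y=0.130018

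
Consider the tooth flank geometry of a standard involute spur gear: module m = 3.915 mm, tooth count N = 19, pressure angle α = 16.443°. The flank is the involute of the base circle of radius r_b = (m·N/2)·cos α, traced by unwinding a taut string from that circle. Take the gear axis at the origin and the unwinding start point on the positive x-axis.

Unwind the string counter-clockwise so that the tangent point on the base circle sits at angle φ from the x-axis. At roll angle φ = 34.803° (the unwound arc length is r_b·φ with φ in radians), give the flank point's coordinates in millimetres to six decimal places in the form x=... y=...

pitch radius r_p = m·N/2 = 3.915·19/2 = 37.192500
base radius r_b = r_p·cos α = 37.192500·cos 16.443° = 35.671394
roll angle φ = 34.803° = 0.60742694 rad
x = r_b·(cos φ + φ·sin φ) = 35.671394·(0.82111933 + 0.60742694·0.57075656) = 41.657490
y = r_b·(sin φ − φ·cos φ) = 35.671394·(0.57075656 − 0.60742694·0.82111933) = 2.567861

x=41.657490 y=2.567861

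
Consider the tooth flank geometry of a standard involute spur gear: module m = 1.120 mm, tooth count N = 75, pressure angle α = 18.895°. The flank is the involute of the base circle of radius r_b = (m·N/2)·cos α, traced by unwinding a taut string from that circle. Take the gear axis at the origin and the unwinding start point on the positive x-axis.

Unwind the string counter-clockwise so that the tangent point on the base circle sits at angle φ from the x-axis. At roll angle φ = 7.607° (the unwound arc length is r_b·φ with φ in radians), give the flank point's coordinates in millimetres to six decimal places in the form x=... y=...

x=40.085453 y=0.030944

pitch radius r_p = m·N/2 = 1.120·75/2 = 42.000000
base radius r_b = r_p·cos α = 42.000000·cos 18.895° = 39.736772
roll angle φ = 7.607° = 0.13276720 rad
x = r_b·(cos φ + φ·sin φ) = 39.736772·(0.99119937 + 0.13276720·0.13237749) = 40.085453
y = r_b·(sin φ − φ·cos φ) = 39.736772·(0.13237749 − 0.13276720·0.99119937) = 0.030944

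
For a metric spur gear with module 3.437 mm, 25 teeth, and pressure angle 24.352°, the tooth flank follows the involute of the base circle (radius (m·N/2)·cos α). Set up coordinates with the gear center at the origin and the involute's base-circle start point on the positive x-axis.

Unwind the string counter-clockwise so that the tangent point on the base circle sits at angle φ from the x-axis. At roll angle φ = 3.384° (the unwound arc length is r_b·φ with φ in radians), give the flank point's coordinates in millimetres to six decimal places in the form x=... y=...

x=39.208309 y=0.002687

pitch radius r_p = m·N/2 = 3.437·25/2 = 42.962500
base radius r_b = r_p·cos α = 42.962500·cos 24.352° = 39.140102
roll angle φ = 3.384° = 0.05906194 rad
x = r_b·(cos φ + φ·sin φ) = 39.140102·(0.99825635 + 0.05906194·0.05902761) = 39.208309
y = r_b·(sin φ − φ·cos φ) = 39.140102·(0.05902761 − 0.05906194·0.99825635) = 0.002687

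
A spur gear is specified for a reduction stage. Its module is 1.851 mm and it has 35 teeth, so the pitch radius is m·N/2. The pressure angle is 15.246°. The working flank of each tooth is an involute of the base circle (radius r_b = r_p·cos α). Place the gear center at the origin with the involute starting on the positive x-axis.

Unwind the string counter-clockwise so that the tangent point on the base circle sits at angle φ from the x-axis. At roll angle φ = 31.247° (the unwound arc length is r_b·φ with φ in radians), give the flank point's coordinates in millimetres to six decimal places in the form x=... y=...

pitch radius r_p = m·N/2 = 1.851·35/2 = 32.392500
base radius r_b = r_p·cos α = 32.392500·cos 15.246° = 31.252468
roll angle φ = 31.247° = 0.54536303 rad
x = r_b·(cos φ + φ·sin φ) = 31.252468·(0.85493903 + 0.54536303·0.51872849) = 35.560133
y = r_b·(sin φ − φ·cos φ) = 31.252468·(0.51872849 − 0.54536303·0.85493903) = 1.640016

x=35.560133 y=1.640016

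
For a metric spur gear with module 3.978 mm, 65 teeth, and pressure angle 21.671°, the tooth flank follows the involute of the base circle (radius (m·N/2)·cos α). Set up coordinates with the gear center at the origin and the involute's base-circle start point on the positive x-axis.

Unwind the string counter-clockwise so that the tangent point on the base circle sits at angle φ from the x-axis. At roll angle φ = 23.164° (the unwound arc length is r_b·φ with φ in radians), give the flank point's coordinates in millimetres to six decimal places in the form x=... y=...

pitch radius r_p = m·N/2 = 3.978·65/2 = 129.285000
base radius r_b = r_p·cos α = 129.285000·cos 21.671° = 120.147084
roll angle φ = 23.164° = 0.40428807 rad
x = r_b·(cos φ + φ·sin φ) = 120.147084·(0.91938268 + 0.40428807·0.39336432) = 129.568440
y = r_b·(sin φ − φ·cos φ) = 120.147084·(0.39336432 − 0.40428807·0.91938268) = 2.603452

x=129.568440 y=2.603452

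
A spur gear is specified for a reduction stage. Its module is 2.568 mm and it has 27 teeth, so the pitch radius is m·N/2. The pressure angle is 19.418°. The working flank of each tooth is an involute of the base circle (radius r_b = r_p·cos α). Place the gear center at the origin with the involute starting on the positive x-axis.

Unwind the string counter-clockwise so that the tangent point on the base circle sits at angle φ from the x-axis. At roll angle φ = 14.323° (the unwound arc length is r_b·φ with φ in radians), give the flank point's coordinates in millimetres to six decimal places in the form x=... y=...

pitch radius r_p = m·N/2 = 2.568·27/2 = 34.668000
base radius r_b = r_p·cos α = 34.668000·cos 19.418° = 32.696024
roll angle φ = 14.323° = 0.24998351 rad
x = r_b·(cos φ + φ·sin φ) = 32.696024·(0.96891650 + 0.24998351·0.24738798) = 33.701734
y = r_b·(sin φ − φ·cos φ) = 32.696024·(0.24738798 − 0.24998351·0.96891650) = 0.169196

x=33.701734 y=0.169196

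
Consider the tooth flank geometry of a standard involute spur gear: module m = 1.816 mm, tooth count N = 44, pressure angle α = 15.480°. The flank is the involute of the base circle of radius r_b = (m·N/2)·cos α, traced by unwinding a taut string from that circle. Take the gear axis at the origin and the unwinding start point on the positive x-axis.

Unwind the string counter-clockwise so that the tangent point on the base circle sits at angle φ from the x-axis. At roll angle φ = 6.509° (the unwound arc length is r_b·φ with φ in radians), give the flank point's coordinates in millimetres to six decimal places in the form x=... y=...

x=38.750340 y=0.018792

pitch radius r_p = m·N/2 = 1.816·44/2 = 39.952000
base radius r_b = r_p·cos α = 39.952000·cos 15.480° = 38.502688
roll angle φ = 6.509° = 0.11360348 rad
x = r_b·(cos φ + φ·sin φ) = 38.502688·(0.99355406 + 0.11360348·0.11335928) = 38.750340
y = r_b·(sin φ − φ·cos φ) = 38.502688·(0.11335928 − 0.11360348·0.99355406) = 0.018792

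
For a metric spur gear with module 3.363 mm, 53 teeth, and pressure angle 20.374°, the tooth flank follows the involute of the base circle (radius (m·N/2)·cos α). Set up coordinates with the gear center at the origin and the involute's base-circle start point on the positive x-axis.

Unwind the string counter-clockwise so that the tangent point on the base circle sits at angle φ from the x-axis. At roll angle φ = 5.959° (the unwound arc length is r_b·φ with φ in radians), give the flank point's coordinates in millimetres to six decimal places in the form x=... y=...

pitch radius r_p = m·N/2 = 3.363·53/2 = 89.119500
base radius r_b = r_p·cos α = 89.119500·cos 20.374° = 83.544190
roll angle φ = 5.959° = 0.10400417 rad
x = r_b·(cos φ + φ·sin φ) = 83.544190·(0.99459644 + 0.10400417·0.10381677) = 83.994812
y = r_b·(sin φ − φ·cos φ) = 83.544190·(0.10381677 − 0.10400417·0.99459644) = 0.031295

x=83.994812 y=0.031295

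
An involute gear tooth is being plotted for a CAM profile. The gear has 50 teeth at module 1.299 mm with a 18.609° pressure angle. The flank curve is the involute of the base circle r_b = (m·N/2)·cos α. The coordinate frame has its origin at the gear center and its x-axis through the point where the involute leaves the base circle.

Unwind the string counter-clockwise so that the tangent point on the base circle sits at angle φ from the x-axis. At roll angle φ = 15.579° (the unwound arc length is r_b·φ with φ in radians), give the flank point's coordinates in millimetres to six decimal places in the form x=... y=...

pitch radius r_p = m·N/2 = 1.299·50/2 = 32.475000
base radius r_b = r_p·cos α = 32.475000·cos 18.609° = 30.777152
roll angle φ = 15.579° = 0.27190484 rad
x = r_b·(cos φ + φ·sin φ) = 30.777152·(0.96326107 + 0.27190484·0.26856679) = 31.893921
y = r_b·(sin φ − φ·cos φ) = 30.777152·(0.26856679 − 0.27190484·0.96326107) = 0.204712

x=31.893921 y=0.204712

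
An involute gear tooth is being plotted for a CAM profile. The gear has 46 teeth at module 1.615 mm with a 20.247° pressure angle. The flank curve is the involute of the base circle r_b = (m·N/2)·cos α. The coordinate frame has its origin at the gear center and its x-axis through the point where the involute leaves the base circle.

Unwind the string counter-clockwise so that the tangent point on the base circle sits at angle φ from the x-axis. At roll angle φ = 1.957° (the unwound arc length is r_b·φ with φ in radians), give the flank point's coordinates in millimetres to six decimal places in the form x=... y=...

x=34.870113 y=0.000463

pitch radius r_p = m·N/2 = 1.615·46/2 = 37.145000
base radius r_b = r_p·cos α = 37.145000·cos 20.247° = 34.849790
roll angle φ = 1.957° = 0.03415609 rad
x = r_b·(cos φ + φ·sin φ) = 34.849790·(0.99941674 + 0.03415609·0.03414945) = 34.870113
y = r_b·(sin φ − φ·cos φ) = 34.849790·(0.03414945 − 0.03415609·0.99941674) = 0.000463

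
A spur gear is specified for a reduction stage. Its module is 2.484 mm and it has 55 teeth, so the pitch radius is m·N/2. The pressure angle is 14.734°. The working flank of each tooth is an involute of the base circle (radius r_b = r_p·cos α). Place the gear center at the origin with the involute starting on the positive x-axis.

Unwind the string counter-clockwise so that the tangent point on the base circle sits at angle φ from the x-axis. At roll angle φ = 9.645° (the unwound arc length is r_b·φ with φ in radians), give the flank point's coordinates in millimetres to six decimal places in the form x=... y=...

pitch radius r_p = m·N/2 = 2.484·55/2 = 68.310000
base radius r_b = r_p·cos α = 68.310000·cos 14.734° = 66.063762
roll angle φ = 9.645° = 0.16833701 rad
x = r_b·(cos φ + φ·sin φ) = 66.063762·(0.98586475 + 0.16833701·0.16754309) = 66.993177
y = r_b·(sin φ − φ·cos φ) = 66.063762·(0.16754309 − 0.16833701·0.98586475) = 0.104749

x=66.993177 y=0.104749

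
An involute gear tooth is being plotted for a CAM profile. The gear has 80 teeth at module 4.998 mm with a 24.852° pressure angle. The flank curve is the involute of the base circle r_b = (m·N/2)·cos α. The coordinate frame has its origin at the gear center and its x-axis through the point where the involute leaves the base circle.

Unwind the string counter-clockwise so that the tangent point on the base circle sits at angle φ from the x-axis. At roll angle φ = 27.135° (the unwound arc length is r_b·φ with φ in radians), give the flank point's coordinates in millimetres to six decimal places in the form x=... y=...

x=200.624137 y=6.280313

pitch radius r_p = m·N/2 = 4.998·80/2 = 199.920000
base radius r_b = r_p·cos α = 199.920000·cos 24.852° = 181.406693
roll angle φ = 27.135° = 0.47359509 rad
x = r_b·(cos φ + φ·sin φ) = 181.406693·(0.88993436 + 0.47359509·0.45608862) = 200.624137
y = r_b·(sin φ − φ·cos φ) = 181.406693·(0.45608862 − 0.47359509·0.88993436) = 6.280313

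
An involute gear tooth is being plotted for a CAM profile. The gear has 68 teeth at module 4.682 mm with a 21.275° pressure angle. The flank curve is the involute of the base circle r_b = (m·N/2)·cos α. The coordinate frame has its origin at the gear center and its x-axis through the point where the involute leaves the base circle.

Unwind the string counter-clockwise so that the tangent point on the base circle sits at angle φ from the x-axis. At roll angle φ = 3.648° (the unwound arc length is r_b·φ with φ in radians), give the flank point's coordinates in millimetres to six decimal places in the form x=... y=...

pitch radius r_p = m·N/2 = 4.682·68/2 = 159.188000
base radius r_b = r_p·cos α = 159.188000·cos 21.275° = 148.339280
roll angle φ = 3.648° = 0.06366961 rad
x = r_b·(cos φ + φ·sin φ) = 148.339280·(0.99797377 + 0.06366961·0.06362660) = 148.639646
y = r_b·(sin φ − φ·cos φ) = 148.339280·(0.06362660 − 0.06366961·0.99797377) = 0.012757

x=148.639646 y=0.012757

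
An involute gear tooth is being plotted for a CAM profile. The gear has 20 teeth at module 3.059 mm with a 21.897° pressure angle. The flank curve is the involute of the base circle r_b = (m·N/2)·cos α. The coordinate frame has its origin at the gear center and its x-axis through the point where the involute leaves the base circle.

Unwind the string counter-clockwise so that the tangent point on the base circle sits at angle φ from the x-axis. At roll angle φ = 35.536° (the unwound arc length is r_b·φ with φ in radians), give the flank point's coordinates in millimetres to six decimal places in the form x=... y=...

pitch radius r_p = m·N/2 = 3.059·20/2 = 30.590000
base radius r_b = r_p·cos α = 30.590000·cos 21.897° = 28.383108
roll angle φ = 35.536° = 0.62022020 rad
x = r_b·(cos φ + φ·sin φ) = 28.383108·(0.81375049 + 0.62022020·0.58121436) = 33.328337
y = r_b·(sin φ − φ·cos φ) = 28.383108·(0.58121436 − 0.62022020·0.81375049) = 2.171588

x=33.328337 y=2.171588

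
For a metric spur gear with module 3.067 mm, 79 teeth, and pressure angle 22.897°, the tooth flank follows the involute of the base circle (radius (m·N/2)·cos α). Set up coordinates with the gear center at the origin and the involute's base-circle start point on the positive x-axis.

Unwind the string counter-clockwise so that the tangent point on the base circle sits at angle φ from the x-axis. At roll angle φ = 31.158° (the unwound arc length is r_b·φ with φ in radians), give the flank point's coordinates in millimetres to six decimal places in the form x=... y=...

x=126.902541 y=5.807497

pitch radius r_p = m·N/2 = 3.067·79/2 = 121.146500
base radius r_b = r_p·cos α = 121.146500·cos 22.897° = 111.600856
roll angle φ = 31.158° = 0.54380969 rad
x = r_b·(cos φ + φ·sin φ) = 111.600856·(0.85574376 + 0.54380969·0.51739986) = 126.902541
y = r_b·(sin φ − φ·cos φ) = 111.600856·(0.51739986 − 0.54380969·0.85574376) = 5.807497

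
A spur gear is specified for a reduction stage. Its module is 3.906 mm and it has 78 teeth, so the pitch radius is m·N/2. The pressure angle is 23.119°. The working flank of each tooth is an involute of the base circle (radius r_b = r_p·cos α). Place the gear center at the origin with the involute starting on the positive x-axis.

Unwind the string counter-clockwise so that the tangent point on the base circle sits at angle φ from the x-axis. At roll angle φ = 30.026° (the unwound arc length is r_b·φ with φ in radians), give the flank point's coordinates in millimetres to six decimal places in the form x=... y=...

x=158.037385 y=6.538347

pitch radius r_p = m·N/2 = 3.906·78/2 = 152.334000
base radius r_b = r_p·cos α = 152.334000·cos 23.119° = 140.100261
roll angle φ = 30.026° = 0.52405256 rad
x = r_b·(cos φ + φ·sin φ) = 140.100261·(0.86579842 + 0.52405256·0.50039294) = 158.037385
y = r_b·(sin φ − φ·cos φ) = 140.100261·(0.50039294 − 0.52405256·0.86579842) = 6.538347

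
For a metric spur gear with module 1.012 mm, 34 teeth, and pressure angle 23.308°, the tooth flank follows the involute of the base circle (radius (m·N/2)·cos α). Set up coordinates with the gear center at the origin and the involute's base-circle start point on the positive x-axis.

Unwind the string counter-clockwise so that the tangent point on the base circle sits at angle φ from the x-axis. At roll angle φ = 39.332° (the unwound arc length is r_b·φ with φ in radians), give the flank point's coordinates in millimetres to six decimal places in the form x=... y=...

x=19.095593 y=1.624802

pitch radius r_p = m·N/2 = 1.012·34/2 = 17.204000
base radius r_b = r_p·cos α = 17.204000·cos 23.308° = 15.800001
roll angle φ = 39.332° = 0.68647290 rad
x = r_b·(cos φ + φ·sin φ) = 15.800001·(0.77348634 + 0.68647290·0.63381297) = 19.095593
y = r_b·(sin φ − φ·cos φ) = 15.800001·(0.63381297 − 0.68647290·0.77348634) = 1.624802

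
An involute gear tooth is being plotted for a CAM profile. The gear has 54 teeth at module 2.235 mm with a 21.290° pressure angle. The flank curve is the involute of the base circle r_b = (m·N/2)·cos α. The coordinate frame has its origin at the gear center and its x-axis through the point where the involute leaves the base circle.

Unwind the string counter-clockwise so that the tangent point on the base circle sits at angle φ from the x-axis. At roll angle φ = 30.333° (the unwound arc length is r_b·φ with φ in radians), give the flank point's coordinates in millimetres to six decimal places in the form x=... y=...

pitch radius r_p = m·N/2 = 2.235·54/2 = 60.345000
base radius r_b = r_p·cos α = 60.345000·cos 21.290° = 56.226732
roll angle φ = 30.333° = 0.52941072 rad
x = r_b·(cos φ + φ·sin φ) = 56.226732·(0.86310482 + 0.52941072·0.50502482) = 63.562655
y = r_b·(sin φ − φ·cos φ) = 56.226732·(0.50502482 − 0.52941072·0.86310482) = 2.703824

x=63.562655 y=2.703824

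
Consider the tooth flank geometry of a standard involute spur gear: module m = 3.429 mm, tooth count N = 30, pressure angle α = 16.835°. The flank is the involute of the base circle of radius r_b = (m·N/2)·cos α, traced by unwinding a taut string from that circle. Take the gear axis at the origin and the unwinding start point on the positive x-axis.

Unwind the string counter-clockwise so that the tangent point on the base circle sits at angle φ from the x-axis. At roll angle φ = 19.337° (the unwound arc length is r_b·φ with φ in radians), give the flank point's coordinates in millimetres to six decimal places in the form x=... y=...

x=51.955048 y=0.623676

pitch radius r_p = m·N/2 = 3.429·30/2 = 51.435000
base radius r_b = r_p·cos α = 51.435000·cos 16.835° = 49.230638
roll angle φ = 19.337° = 0.33749432 rad
x = r_b·(cos φ + φ·sin φ) = 49.230638·(0.94358732 + 0.33749432·0.33112380) = 51.955048
y = r_b·(sin φ − φ·cos φ) = 49.230638·(0.33112380 − 0.33749432·0.94358732) = 0.623676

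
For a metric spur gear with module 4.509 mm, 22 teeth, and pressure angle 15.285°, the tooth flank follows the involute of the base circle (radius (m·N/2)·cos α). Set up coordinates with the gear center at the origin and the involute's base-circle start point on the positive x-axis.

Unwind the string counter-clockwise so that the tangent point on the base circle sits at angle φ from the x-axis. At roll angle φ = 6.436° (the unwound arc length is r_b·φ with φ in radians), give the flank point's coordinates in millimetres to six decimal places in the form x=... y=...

x=48.145405 y=0.022576

pitch radius r_p = m·N/2 = 4.509·22/2 = 49.599000
base radius r_b = r_p·cos α = 49.599000·cos 15.285° = 47.844508
roll angle φ = 6.436° = 0.11232939 rad
x = r_b·(cos φ + φ·sin φ) = 47.844508·(0.99369769 + 0.11232939·0.11209331) = 48.145405
y = r_b·(sin φ − φ·cos φ) = 47.844508·(0.11209331 − 0.11232939·0.99369769) = 0.022576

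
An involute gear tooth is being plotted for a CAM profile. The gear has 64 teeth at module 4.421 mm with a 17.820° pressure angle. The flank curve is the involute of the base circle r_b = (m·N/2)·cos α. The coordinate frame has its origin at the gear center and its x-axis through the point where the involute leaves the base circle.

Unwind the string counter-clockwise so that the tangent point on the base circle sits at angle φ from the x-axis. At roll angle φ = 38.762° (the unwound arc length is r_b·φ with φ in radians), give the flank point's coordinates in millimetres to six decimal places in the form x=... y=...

pitch radius r_p = m·N/2 = 4.421·64/2 = 141.472000
base radius r_b = r_p·cos α = 141.472000·cos 17.820° = 134.684545
roll angle φ = 38.762° = 0.67652452 rad
x = r_b·(cos φ + φ·sin φ) = 134.684545·(0.77975337 + 0.67652452·0.62608680) = 162.068128
y = r_b·(sin φ − φ·cos φ) = 134.684545·(0.62608680 − 0.67652452·0.77975337) = 13.275117

x=162.068128 y=13.275117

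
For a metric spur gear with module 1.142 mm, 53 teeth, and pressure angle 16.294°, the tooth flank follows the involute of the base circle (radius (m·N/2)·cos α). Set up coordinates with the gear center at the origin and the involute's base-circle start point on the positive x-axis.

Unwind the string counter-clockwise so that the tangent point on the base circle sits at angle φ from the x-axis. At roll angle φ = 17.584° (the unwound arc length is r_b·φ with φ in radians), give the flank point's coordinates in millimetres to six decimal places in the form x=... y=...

x=30.383379 y=0.277253

pitch radius r_p = m·N/2 = 1.142·53/2 = 30.263000
base radius r_b = r_p·cos α = 30.263000·cos 16.294° = 29.047477
roll angle φ = 17.584° = 0.30689870 rad
x = r_b·(cos φ + φ·sin φ) = 29.047477·(0.95327507 + 0.30689870·0.30210370) = 30.383379
y = r_b·(sin φ − φ·cos φ) = 29.047477·(0.30210370 − 0.30689870·0.95327507) = 0.277253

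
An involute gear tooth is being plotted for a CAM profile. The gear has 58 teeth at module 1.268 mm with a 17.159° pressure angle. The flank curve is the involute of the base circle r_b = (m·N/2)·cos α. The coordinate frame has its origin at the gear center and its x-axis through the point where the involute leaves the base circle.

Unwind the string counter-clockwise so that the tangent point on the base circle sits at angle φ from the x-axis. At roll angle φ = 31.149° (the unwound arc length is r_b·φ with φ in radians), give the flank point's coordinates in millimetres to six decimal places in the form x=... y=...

pitch radius r_p = m·N/2 = 1.268·58/2 = 36.772000
base radius r_b = r_p·cos α = 36.772000·cos 17.159° = 35.135268
roll angle φ = 31.149° = 0.54365261 rad
x = r_b·(cos φ + φ·sin φ) = 35.135268·(0.85582503 + 0.54365261·0.51726543) = 39.950125
y = r_b·(sin φ − φ·cos φ) = 35.135268·(0.51726543 − 0.54365261·0.85582503) = 1.826820

x=39.950125 y=1.826820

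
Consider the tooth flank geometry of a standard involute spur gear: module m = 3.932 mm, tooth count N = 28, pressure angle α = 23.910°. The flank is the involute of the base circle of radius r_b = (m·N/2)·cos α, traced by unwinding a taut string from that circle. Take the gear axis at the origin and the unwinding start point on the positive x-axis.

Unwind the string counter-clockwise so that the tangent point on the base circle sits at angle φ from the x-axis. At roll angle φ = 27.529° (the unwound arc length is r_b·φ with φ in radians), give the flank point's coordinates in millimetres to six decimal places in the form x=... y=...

pitch radius r_p = m·N/2 = 3.932·28/2 = 55.048000
base radius r_b = r_p·cos α = 55.048000·cos 23.910° = 50.323958
roll angle φ = 27.529° = 0.48047169 rad
x = r_b·(cos φ + φ·sin φ) = 50.323958·(0.88677701 + 0.48047169·0.46219751) = 55.801713
y = r_b·(sin φ − φ·cos φ) = 50.323958·(0.46219751 − 0.48047169·0.88677701) = 1.818017

x=55.801713 y=1.818017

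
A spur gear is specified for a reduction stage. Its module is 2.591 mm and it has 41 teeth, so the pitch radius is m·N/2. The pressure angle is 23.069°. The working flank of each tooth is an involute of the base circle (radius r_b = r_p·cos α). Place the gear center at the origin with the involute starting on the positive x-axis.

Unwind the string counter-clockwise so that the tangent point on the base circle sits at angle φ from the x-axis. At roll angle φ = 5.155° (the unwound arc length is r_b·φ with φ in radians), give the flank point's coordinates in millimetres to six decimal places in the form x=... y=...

x=49.065438 y=0.011854

pitch radius r_p = m·N/2 = 2.591·41/2 = 53.115500
base radius r_b = r_p·cos α = 53.115500·cos 23.069° = 48.868047
roll angle φ = 5.155° = 0.08997172 rad
x = r_b·(cos φ + φ·sin φ) = 48.868047·(0.99595527 + 0.08997172·0.08985039) = 49.065438
y = r_b·(sin φ − φ·cos φ) = 48.868047·(0.08985039 − 0.08997172·0.99595527) = 0.011854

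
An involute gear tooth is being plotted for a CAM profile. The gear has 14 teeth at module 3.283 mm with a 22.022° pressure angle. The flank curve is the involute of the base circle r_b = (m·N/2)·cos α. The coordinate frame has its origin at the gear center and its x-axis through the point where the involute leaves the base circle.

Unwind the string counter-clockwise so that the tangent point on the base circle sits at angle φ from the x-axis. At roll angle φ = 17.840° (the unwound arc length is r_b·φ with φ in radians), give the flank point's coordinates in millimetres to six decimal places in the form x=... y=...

x=22.312127 y=0.212298

pitch radius r_p = m·N/2 = 3.283·14/2 = 22.981000
base radius r_b = r_p·cos α = 22.981000·cos 22.022° = 21.304305
roll angle φ = 17.840° = 0.31136674 rad
x = r_b·(cos φ + φ·sin φ) = 21.304305·(0.95191575 + 0.31136674·0.30635994) = 22.312127
y = r_b·(sin φ − φ·cos φ) = 21.304305·(0.30635994 − 0.31136674·0.95191575) = 0.212298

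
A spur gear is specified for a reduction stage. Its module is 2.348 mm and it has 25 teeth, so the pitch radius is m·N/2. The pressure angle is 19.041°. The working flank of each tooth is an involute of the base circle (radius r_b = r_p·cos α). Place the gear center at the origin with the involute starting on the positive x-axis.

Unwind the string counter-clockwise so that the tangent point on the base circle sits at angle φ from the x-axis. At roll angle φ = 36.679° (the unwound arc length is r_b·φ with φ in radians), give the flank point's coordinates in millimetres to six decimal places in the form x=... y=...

x=32.859803 y=2.328256

pitch radius r_p = m·N/2 = 2.348·25/2 = 29.350000
base radius r_b = r_p·cos α = 29.350000·cos 19.041° = 27.744125
roll angle φ = 36.679° = 0.64016932 rad
x = r_b·(cos φ + φ·sin φ) = 27.744125·(0.80199463 + 0.64016932·0.59733124) = 32.859803
y = r_b·(sin φ − φ·cos φ) = 27.744125·(0.59733124 − 0.64016932·0.80199463) = 2.328256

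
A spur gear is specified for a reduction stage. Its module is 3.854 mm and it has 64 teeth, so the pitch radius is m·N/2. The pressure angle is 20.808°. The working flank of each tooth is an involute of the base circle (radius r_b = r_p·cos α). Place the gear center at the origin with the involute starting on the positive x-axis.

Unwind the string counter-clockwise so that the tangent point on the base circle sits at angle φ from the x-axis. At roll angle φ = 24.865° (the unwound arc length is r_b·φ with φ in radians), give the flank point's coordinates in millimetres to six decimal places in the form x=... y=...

x=125.634273 y=3.082081

pitch radius r_p = m·N/2 = 3.854·64/2 = 123.328000
base radius r_b = r_p·cos α = 123.328000·cos 20.808° = 115.284065
roll angle φ = 24.865° = 0.43397612 rad
x = r_b·(cos φ + φ·sin φ) = 115.284065·(0.90730104 + 0.43397612·0.42048165) = 125.634273
y = r_b·(sin φ − φ·cos φ) = 115.284065·(0.42048165 − 0.43397612·0.90730104) = 3.082081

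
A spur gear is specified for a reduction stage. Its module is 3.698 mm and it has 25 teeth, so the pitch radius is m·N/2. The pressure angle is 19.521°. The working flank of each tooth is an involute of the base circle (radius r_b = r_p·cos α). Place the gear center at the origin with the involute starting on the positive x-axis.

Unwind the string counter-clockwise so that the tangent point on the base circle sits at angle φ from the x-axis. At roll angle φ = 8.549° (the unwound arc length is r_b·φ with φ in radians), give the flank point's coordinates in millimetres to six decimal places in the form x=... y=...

x=44.050227 y=0.048135

pitch radius r_p = m·N/2 = 3.698·25/2 = 46.225000
base radius r_b = r_p·cos α = 46.225000·cos 19.521° = 43.567945
roll angle φ = 8.549° = 0.14920820 rad
x = r_b·(cos φ + φ·sin φ) = 43.567945·(0.98888909 + 0.14920820·0.14865517) = 44.050227
y = r_b·(sin φ − φ·cos φ) = 43.567945·(0.14865517 − 0.14920820·0.98888909) = 0.048135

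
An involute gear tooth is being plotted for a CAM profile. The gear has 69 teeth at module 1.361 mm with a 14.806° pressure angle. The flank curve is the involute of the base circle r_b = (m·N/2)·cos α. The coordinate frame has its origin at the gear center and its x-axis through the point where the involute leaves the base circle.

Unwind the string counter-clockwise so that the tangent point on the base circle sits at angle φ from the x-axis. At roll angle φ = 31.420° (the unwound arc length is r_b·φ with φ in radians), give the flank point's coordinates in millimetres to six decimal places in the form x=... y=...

pitch radius r_p = m·N/2 = 1.361·69/2 = 46.954500
base radius r_b = r_p·cos α = 46.954500·cos 14.806° = 45.395453
roll angle φ = 31.420° = 0.54838245 rad
x = r_b·(cos φ + φ·sin φ) = 45.395453·(0.85336888 + 0.54838245·0.52130755) = 51.716533
y = r_b·(sin φ − φ·cos φ) = 45.395453·(0.52130755 − 0.54838245·0.85336888) = 2.421168

x=51.716533 y=2.421168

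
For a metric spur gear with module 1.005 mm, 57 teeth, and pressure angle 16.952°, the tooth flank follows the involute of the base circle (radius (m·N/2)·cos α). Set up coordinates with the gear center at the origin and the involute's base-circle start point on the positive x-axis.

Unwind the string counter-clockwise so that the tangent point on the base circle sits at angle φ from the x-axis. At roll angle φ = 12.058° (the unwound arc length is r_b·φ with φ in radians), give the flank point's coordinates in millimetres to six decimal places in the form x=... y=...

x=27.997991 y=0.084748

pitch radius r_p = m·N/2 = 1.005·57/2 = 28.642500
base radius r_b = r_p·cos α = 28.642500·cos 16.952° = 27.397965
roll angle φ = 12.058° = 0.21045180 rad
x = r_b·(cos φ + φ·sin φ) = 27.397965·(0.97793663 + 0.21045180·0.20890175) = 27.997991
y = r_b·(sin φ − φ·cos φ) = 27.397965·(0.20890175 − 0.21045180·0.97793663) = 0.084748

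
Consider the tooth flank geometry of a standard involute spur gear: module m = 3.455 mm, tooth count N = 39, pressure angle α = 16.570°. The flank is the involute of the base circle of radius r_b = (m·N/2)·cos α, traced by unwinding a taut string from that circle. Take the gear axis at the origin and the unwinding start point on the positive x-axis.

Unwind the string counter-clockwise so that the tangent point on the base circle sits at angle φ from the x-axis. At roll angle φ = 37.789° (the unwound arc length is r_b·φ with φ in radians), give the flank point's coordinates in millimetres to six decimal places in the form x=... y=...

pitch radius r_p = m·N/2 = 3.455·39/2 = 67.372500
base radius r_b = r_p·cos α = 67.372500·cos 16.570° = 64.574657
roll angle φ = 37.789° = 0.65954247 rad
x = r_b·(cos φ + φ·sin φ) = 64.574657·(0.79027267 + 0.65954247·0.61275534) = 77.128670
y = r_b·(sin φ − φ·cos φ) = 64.574657·(0.61275534 − 0.65954247·0.79027267) = 5.910967

x=77.128670 y=5.910967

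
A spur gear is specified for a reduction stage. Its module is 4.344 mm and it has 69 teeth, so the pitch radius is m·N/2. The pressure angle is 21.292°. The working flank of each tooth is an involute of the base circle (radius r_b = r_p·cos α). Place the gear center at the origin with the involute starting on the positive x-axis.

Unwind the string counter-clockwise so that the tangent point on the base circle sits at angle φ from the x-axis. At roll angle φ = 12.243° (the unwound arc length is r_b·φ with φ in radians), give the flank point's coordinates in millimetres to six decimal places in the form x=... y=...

pitch radius r_p = m·N/2 = 4.344·69/2 = 149.868000
base radius r_b = r_p·cos α = 149.868000·cos 21.292° = 139.638301
roll angle φ = 12.243° = 0.21368066 rad
x = r_b·(cos φ + φ·sin φ) = 139.638301·(0.97725702 + 0.21368066·0.21205828) = 142.789906
y = r_b·(sin φ − φ·cos φ) = 139.638301·(0.21205828 − 0.21368066·0.97725702) = 0.452059

x=142.789906 y=0.452059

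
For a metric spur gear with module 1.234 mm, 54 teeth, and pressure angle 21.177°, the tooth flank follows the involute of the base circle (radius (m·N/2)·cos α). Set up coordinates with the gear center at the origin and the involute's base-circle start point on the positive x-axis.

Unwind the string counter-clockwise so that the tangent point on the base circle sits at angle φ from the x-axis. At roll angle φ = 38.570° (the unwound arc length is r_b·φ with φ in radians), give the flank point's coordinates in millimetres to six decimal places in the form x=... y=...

x=37.329776 y=3.018306

pitch radius r_p = m·N/2 = 1.234·54/2 = 33.318000
base radius r_b = r_p·cos α = 33.318000·cos 21.177° = 31.067999
roll angle φ = 38.570° = 0.67317349 rad
x = r_b·(cos φ + φ·sin φ) = 31.067999·(0.78184703 + 0.67317349·0.62347031) = 37.329776
y = r_b·(sin φ − φ·cos φ) = 31.067999·(0.62347031 − 0.67317349·0.78184703) = 3.018306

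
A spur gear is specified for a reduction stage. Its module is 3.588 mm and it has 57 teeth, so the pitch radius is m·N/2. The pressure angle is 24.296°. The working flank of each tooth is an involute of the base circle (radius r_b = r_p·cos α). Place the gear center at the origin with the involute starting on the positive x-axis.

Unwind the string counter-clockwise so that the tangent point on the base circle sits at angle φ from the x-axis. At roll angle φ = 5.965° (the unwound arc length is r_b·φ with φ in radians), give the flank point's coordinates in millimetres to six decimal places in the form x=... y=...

x=93.704934 y=0.035018

pitch radius r_p = m·N/2 = 3.588·57/2 = 102.258000
base radius r_b = r_p·cos α = 102.258000·cos 24.296° = 93.201214
roll angle φ = 5.965° = 0.10410889 rad
x = r_b·(cos φ + φ·sin φ) = 93.201214·(0.99458556 + 0.10410889·0.10392092) = 93.704934
y = r_b·(sin φ − φ·cos φ) = 93.201214·(0.10392092 − 0.10410889·0.99458556) = 0.035018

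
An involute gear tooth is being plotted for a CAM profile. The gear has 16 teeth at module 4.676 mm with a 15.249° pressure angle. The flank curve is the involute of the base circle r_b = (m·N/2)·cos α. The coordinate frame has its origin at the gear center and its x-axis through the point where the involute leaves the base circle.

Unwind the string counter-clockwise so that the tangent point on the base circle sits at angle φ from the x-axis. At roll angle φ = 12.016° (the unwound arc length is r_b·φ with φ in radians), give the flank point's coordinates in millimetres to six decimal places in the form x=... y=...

x=36.875905 y=0.110478

pitch radius r_p = m·N/2 = 4.676·16/2 = 37.408000
base radius r_b = r_p·cos α = 37.408000·cos 15.249° = 36.090936
roll angle φ = 12.016° = 0.20971876 rad
x = r_b·(cos φ + φ·sin φ) = 36.090936·(0.97808950 + 0.20971876·0.20818483) = 36.875905
y = r_b·(sin φ − φ·cos φ) = 36.090936·(0.20818483 − 0.20971876·0.97808950) = 0.110478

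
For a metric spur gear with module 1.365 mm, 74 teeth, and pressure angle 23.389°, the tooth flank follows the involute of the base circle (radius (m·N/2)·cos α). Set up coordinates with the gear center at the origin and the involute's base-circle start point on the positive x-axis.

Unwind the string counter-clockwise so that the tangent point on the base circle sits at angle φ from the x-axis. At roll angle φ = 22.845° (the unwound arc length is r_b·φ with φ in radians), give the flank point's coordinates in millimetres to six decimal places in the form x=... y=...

x=49.894605 y=0.963965

pitch radius r_p = m·N/2 = 1.365·74/2 = 50.505000
base radius r_b = r_p·cos α = 50.505000·cos 23.389° = 46.355047
roll angle φ = 22.845° = 0.39872047 rad
x = r_b·(cos φ + φ·sin φ) = 46.355047·(0.92155851 + 0.39872047·0.38823950) = 49.894605
y = r_b·(sin φ − φ·cos φ) = 46.355047·(0.38823950 − 0.39872047·0.92155851) = 0.963965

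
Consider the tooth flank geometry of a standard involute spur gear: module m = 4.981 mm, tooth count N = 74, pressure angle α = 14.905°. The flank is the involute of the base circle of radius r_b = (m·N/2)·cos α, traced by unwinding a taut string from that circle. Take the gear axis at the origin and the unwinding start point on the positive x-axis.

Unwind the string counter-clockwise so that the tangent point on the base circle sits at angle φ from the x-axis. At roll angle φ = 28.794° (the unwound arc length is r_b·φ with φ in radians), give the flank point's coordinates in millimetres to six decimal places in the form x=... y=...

pitch radius r_p = m·N/2 = 4.981·74/2 = 184.297000
base radius r_b = r_p·cos α = 184.297000·cos 14.905° = 178.096076
roll angle φ = 28.794° = 0.50255010 rad
x = r_b·(cos φ + φ·sin φ) = 178.096076·(0.87635712 + 0.50255010·0.48166190) = 199.185566
y = r_b·(sin φ − φ·cos φ) = 178.096076·(0.48166190 − 0.50255010·0.87635712) = 7.346203

x=199.185566 y=7.346203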